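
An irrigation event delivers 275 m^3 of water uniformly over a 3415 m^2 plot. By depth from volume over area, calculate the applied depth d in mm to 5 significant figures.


Approach: apply depth from volume over area, d = (V/A)*1000.
d = (275 / 3415) * 1000 = 80.527 mm
Therefore the applied depth d = 80.527 mm.


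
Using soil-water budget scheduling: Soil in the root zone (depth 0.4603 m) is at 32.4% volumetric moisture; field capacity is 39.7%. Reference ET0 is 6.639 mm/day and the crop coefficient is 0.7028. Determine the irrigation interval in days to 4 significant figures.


Approach: apply soil-water budget scheduling, SMD = (FC-theta)/100*depth*1000; ETc = ET0*Kc; interval = SMD/ETc.
Step 1 — soil moisture deficit:
  SMD = (39.7 - 32.4)/100 * 0.4603 * 1000 = 33.6019 mm
Step 2 — daily crop ET (ETc = ET0*Kc):
  ETc = 6.639 * 0.7028 = 4.66589 mm/day
Step 3 — irrigation interval (SMD/ETc):
  interval = 33.6019 / 4.66589 = 7.202 days
Therefore the irrigation interval = 7.202 days.


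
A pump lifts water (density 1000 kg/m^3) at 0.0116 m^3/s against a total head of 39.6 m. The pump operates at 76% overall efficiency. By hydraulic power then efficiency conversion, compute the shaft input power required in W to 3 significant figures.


Approach: apply hydraulic power then efficiency conversion, P = rho*g*Q*H; P_in = P/eta.
Step 1 — hydraulic power (P = rho*g*Q*H):
  P = 1000 * 9.81 * 0.0116 * 39.6 = 4506.3 W
Step 2 — input power: P_in = P/eta = 4506.3 / 0.76 = 5930 W
Therefore the shaft input power required = 5930 W.


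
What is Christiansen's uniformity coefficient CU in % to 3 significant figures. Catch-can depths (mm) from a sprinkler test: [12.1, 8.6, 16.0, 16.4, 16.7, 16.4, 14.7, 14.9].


Approach: apply Christiansen's uniformity coefficient, CU = (1 - mean_abs_deviation/mean)*100.
mean = 14.475 mm
mean |d_i - mean| = 2.0625 mm
CU = (1 - 2.0625/14.475)*100 = 85.8 %
Therefore Christiansen's uniformity coefficient CU = 85.8 %.


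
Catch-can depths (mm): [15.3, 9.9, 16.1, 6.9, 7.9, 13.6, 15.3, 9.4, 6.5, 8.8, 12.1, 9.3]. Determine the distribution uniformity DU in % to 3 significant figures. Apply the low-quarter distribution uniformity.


Approach: apply the low-quarter distribution uniformity, DU = (mean of lowest quarter of readings / overall mean)*100.
sorted lowest 3 of 12: [6.5, 6.9, 7.9] -> mean = 7.1000 mm
overall mean = 10.925 mm
DU = (7.1000/10.925)*100 = 65.0 %
Therefore the distribution uniformity DU = 65.0 %.


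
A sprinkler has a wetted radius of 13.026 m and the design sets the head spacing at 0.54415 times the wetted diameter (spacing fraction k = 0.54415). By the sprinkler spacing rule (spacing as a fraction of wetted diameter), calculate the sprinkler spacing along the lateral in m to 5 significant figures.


Approach: apply the sprinkler spacing rule (spacing as a fraction of wetted diameter), S = k*(2*R).
S = 0.54415 * (2 * 13.026) = 14.176 m
Therefore the sprinkler spacing along the lateral = 14.176 m.


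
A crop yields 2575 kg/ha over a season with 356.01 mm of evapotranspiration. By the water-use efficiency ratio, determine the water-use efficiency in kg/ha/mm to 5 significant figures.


Approach: apply the water-use efficiency ratio, WUE = yield/ET.
WUE = 2575 / 356.01 = 7.2329 kg/ha/mm
Therefore the water-use efficiency = 7.2329 kg/ha/mm.


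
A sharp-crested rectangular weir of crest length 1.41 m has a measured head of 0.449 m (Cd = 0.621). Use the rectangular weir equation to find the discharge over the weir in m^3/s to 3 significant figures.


Approach: apply the rectangular weir equation, Q = (2/3)*Cd*L*sqrt(2g)*H^1.5.
Q = (2/3)*0.621*1.41*sqrt(2*9.81)*0.449^1.5 = 0.778 m^3/s
Therefore the discharge over the weir = 0.778 m^3/s.


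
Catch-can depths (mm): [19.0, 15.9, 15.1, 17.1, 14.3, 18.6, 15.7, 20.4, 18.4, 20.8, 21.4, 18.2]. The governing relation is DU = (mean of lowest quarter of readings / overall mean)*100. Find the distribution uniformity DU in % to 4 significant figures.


sorted lowest 3 of 12: [14.3, 15.1, 15.7] -> mean = 15.0333 mm
overall mean = 17.9083 mm
DU = (15.0333/17.9083)*100 = 83.95 %
Therefore the distribution uniformity DU = 83.95 %.


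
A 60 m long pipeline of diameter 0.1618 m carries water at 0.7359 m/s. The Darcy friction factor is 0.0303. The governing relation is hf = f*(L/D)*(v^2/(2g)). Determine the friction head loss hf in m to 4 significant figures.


hf = 0.0303 * (60/0.1618) * (0.7359^2 / (2*9.81))
hf = 0.3101 m
Therefore the friction head loss hf = 0.3101 m.


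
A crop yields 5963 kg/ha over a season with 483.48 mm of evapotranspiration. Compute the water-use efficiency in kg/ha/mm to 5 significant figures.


Approach: apply the water-use efficiency ratio, WUE = yield/ET.
WUE = 5963 / 483.48 = 12.333 kg/ha/mm
Therefore the water-use efficiency = 12.333 kg/ha/mm.


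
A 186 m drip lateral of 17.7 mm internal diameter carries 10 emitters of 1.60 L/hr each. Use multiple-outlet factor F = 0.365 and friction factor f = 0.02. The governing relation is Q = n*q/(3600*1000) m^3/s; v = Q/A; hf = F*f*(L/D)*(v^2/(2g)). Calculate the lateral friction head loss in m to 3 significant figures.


Q = 10*1.60/(3600*1000) = 4.4444e-06 m^3/s
A = pi*(17.7e-3/2)^2 = 2.4606e-04 m^2, so v = Q/A = 0.018063 m/s
hf = 0.365*0.02*(186/0.0177)*(0.018063^2/(2*9.81)) = 0.00128 m
Therefore the lateral friction head loss = 0.00128 m.


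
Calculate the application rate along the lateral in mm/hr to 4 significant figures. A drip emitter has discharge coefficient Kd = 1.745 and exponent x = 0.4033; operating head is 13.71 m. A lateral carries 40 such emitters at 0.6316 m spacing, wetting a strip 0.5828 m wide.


Approach: apply the emitter equation with a lateral mass balance, q = Kd*h^x; Q = n*q; rate = Q/(n*spacing*width).
Step 1 — single emitter flow (q = Kd*h^x):
  q = 1.745 * 13.71^0.4033 = 5.01606 L/hr
Step 2 — total lateral flow: Q = 40 * 5.01606 = 200.642 L/hr
Step 3 — wetted area: A = 40 * 0.6316 * 0.5828 = 14.7239 m^2
Step 4 — application rate: Q/A = 200.642/14.7239 = 13.63 mm/hr
Therefore the application rate along the lateral = 13.63 mm/hr.


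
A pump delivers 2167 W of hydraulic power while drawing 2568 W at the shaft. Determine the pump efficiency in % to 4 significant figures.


Approach: apply the efficiency ratio, eta = (P_out/P_in)*100.
eta = (2167 / 2568) * 100 = 84.38 %
Therefore the pump efficiency = 84.38 %.


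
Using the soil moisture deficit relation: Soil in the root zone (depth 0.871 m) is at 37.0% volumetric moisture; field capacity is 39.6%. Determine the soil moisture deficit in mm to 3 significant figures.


Approach: apply the soil moisture deficit relation, SMD = (FC - theta)/100 * depth * 1000.
SMD = (39.6 - 37.0)/100 * 0.871 * 1000 = 22.6 mm
Therefore the soil moisture deficit = 22.6 mm.


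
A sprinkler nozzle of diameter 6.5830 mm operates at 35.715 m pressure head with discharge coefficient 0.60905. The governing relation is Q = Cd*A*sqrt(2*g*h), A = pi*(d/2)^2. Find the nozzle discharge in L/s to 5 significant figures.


A = pi*(6.5830e-3/2)^2 = 3.403593e-05 m^2
Q = 0.60905 * 3.403593e-05 * sqrt(2*9.81*35.715) * 1000 = 0.54874 L/s
Therefore the nozzle discharge = 0.54874 L/s.


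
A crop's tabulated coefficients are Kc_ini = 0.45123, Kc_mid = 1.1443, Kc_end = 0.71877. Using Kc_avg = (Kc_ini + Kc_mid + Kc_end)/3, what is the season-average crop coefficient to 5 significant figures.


Kc_avg = (0.45123 + 1.1443 + 0.71877)/3 = 0.77143
Therefore the season-average crop coefficient = 0.77143.


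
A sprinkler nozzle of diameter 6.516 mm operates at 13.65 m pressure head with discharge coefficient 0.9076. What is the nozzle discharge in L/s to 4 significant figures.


Approach: apply the orifice equation, Q = Cd*A*sqrt(2*g*h), A = pi*(d/2)^2.
A = pi*(6.516e-3/2)^2 = 3.33466e-05 m^2
Q = 0.9076 * 3.33466e-05 * sqrt(2*9.81*13.65) * 1000 = 0.4953 L/s
Therefore the nozzle discharge = 0.4953 L/s.


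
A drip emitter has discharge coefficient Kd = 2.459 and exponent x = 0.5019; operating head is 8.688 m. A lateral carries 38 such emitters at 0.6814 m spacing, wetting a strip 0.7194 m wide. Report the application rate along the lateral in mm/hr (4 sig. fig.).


Approach: apply the emitter equation with a lateral mass balance, q = Kd*h^x; Q = n*q; rate = Q/(n*spacing*width).
Step 1 — single emitter flow (q = Kd*h^x):
  q = 2.459 * 8.688^0.5019 = 7.27784 L/hr
Step 2 — total lateral flow: Q = 38 * 7.27784 = 276.558 L/hr
Step 3 — wetted area: A = 38 * 0.6814 * 0.7194 = 18.6276 m^2
Step 4 — application rate: Q/A = 276.558/18.6276 = 14.85 mm/hr
Therefore the application rate along the lateral = 14.85 mm/hr.


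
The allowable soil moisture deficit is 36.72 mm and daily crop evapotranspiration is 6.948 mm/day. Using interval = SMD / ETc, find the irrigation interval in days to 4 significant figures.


interval = 36.72 / 6.948 = 5.285 days
Therefore the irrigation interval = 5.285 days.


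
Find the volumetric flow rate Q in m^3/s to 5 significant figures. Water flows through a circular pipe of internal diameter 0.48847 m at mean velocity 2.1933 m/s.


Approach: apply the continuity equation for pipe flow, Q = A * v with A = pi*(D/2)^2.
A = pi*(0.48847/2)^2 = 0.1873983 m^2
Q = 0.1873983 * 2.1933 = 0.41102 m^3/s
Therefore the volumetric flow rate Q = 0.41102 m^3/s.


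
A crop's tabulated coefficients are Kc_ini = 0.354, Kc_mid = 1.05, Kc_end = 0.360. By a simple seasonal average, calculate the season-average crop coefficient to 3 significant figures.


Approach: apply a simple seasonal average, Kc_avg = (Kc_ini + Kc_mid + Kc_end)/3.
Kc_avg = (0.354 + 1.05 + 0.360)/3 = 0.588
Therefore the season-average crop coefficient = 0.588.


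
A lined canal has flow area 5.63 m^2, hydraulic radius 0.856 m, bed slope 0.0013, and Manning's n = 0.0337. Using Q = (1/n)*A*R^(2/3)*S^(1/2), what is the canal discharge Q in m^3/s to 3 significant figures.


Q = (1/0.0337) * 5.63 * 0.856^(2/3) * 0.0013^(1/2) = 5.43 m^3/s
Therefore the canal discharge Q = 5.43 m^3/s.


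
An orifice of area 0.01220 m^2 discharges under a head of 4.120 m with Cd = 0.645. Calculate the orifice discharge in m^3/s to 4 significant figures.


Approach: apply the orifice equation, Q = Cd*A*sqrt(2*g*h).
Q = 0.645 * 0.01220 * sqrt(2*9.81*4.120) = 0.07075 m^3/s
Therefore the orifice discharge = 0.07075 m^3/s.


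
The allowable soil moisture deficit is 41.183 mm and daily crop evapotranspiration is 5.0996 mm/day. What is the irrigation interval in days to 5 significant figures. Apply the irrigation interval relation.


Approach: apply the irrigation interval relation, interval = SMD / ETc.
interval = 41.183 / 5.0996 = 8.0757 days
Therefore the irrigation interval = 8.0757 days.


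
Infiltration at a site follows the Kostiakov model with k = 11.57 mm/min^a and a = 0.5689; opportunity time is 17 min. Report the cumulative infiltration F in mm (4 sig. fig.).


Approach: apply the Kostiakov infiltration equation, F = k*t^a.
F = 11.57 * 17^0.5689 = 57.99 mm
Therefore the cumulative infiltration F = 57.99 mm.


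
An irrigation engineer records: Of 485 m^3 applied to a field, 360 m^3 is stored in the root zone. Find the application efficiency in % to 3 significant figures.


Approach: apply the application efficiency ratio, Ea = (stored/applied)*100.
Ea = (360/485)*100 = 74.2 %
Therefore the application efficiency = 74.2 %.


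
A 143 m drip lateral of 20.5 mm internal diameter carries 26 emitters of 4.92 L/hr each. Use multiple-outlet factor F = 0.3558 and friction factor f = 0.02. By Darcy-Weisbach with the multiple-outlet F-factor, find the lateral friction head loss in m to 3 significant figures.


Approach: apply Darcy-Weisbach with the multiple-outlet F-factor, Q = n*q/(3600*1000) m^3/s; v = Q/A; hf = F*f*(L/D)*(v^2/(2g)).
Q = 26*4.92/(3600*1000) = 3.5533e-05 m^3/s
A = pi*(20.5e-3/2)^2 = 3.3006e-04 m^2, so v = Q/A = 0.10766 m/s
hf = 0.3558*0.02*(143/0.0205)*(0.10766^2/(2*9.81)) = 0.0293 m
Therefore the lateral friction head loss = 0.0293 m.


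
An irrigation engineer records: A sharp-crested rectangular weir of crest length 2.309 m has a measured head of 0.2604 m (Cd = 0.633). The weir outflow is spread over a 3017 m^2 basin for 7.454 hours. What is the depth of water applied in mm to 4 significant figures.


Approach: apply the rectangular weir equation with a volume-to-depth conversion, Q = (2/3)*Cd*L*sqrt(2g)*H^1.5; d = Q*t/A * 1000.
Step 1 — weir discharge:
  Q = (2/3)*0.633*2.309*sqrt(2*9.81)*0.2604^1.5 = 0.573518 m^3/s
Step 2 — volume: V = 0.573518 * 7.454*3600 = 15390.0 m^3
Step 3 — depth: d = V/A * 1000 = 15390.0/3017 * 1000 = 5101 mm
Therefore the depth of water applied = 5101 mm.


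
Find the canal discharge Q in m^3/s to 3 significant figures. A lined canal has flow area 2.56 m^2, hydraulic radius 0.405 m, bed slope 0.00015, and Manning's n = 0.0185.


Approach: apply Manning's equation, Q = (1/n)*A*R^(2/3)*S^(1/2).
Q = (1/0.0185) * 2.56 * 0.405^(2/3) * 0.00015^(1/2) = 0.928 m^3/s
Therefore the canal discharge Q = 0.928 m^3/s.


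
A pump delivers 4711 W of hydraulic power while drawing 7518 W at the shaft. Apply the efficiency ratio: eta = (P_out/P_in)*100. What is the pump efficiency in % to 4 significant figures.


eta = (4711 / 7518) * 100 = 62.66 %
Therefore the pump efficiency = 62.66 %.


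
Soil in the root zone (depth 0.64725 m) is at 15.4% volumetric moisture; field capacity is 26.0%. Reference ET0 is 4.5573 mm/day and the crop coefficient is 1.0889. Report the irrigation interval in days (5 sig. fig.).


Approach: apply soil-water budget scheduling, SMD = (FC-theta)/100*depth*1000; ETc = ET0*Kc; interval = SMD/ETc.
Step 1 — soil moisture deficit:
  SMD = (26.0 - 15.4)/100 * 0.64725 * 1000 = 68.60850 mm
Step 2 — daily crop ET (ETc = ET0*Kc):
  ETc = 4.5573 * 1.0889 = 4.962444 mm/day
Step 3 — irrigation interval (SMD/ETc):
  interval = 68.60850 / 4.962444 = 13.826 days
Therefore the irrigation interval = 13.826 days.


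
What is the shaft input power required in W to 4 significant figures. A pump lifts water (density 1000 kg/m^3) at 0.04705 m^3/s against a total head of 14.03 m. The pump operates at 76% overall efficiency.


Approach: apply hydraulic power then efficiency conversion, P = rho*g*Q*H; P_in = P/eta.
Step 1 — hydraulic power (P = rho*g*Q*H):
  P = 1000 * 9.81 * 0.04705 * 14.03 = 6475.69 W
Step 2 — input power: P_in = P/eta = 6475.69 / 0.76 = 8521 W
Therefore the shaft input power required = 8521 W.


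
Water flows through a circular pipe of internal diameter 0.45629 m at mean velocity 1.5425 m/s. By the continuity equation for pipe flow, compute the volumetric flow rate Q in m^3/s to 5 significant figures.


Approach: apply the continuity equation for pipe flow, Q = A * v with A = pi*(D/2)^2.
A = pi*(0.45629/2)^2 = 0.1635203 m^2
Q = 0.1635203 * 1.5425 = 0.25223 m^3/s
Therefore the volumetric flow rate Q = 0.25223 m^3/s.


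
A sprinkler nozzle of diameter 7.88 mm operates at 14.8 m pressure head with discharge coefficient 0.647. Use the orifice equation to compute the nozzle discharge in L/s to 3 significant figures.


Approach: apply the orifice equation, Q = Cd*A*sqrt(2*g*h), A = pi*(d/2)^2.
A = pi*(7.88e-3/2)^2 = 4.8769e-05 m^2
Q = 0.647 * 4.8769e-05 * sqrt(2*9.81*14.8) * 1000 = 0.538 L/s
Therefore the nozzle discharge = 0.538 L/s.


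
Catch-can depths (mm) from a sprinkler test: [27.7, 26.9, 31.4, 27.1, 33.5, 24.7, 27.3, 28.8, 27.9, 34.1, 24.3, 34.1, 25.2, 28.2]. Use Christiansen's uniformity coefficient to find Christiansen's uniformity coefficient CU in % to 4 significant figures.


Approach: apply Christiansen's uniformity coefficient, CU = (1 - mean_abs_deviation/mean)*100.
mean = 28.6571 mm
mean |d_i - mean| = 2.65918 mm
CU = (1 - 2.65918/28.6571)*100 = 90.72 %
Therefore Christiansen's uniformity coefficient CU = 90.72 %.


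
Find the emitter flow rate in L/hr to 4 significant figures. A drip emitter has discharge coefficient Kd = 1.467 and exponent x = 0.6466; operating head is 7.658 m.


Approach: apply the emitter characteristic equation, q = Kd * h^x.
q = 1.467 * 7.658^0.6466 = 5.471 L/hr
Therefore the emitter flow rate = 5.471 L/hr.


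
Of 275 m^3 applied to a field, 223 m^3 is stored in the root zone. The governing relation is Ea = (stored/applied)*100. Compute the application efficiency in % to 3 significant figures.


Ea = (223/275)*100 = 81.1 %
Therefore the application efficiency = 81.1 %.


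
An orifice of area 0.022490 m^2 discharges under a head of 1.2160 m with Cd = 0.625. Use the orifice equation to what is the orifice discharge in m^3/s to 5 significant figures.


Approach: apply the orifice equation, Q = Cd*A*sqrt(2*g*h).
Q = 0.625 * 0.022490 * sqrt(2*9.81*1.2160) = 0.068657 m^3/s
Therefore the orifice discharge = 0.068657 m^3/s.


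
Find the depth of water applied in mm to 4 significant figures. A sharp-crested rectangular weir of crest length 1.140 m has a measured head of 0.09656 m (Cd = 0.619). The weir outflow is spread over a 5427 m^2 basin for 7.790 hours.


Approach: apply the rectangular weir equation with a volume-to-depth conversion, Q = (2/3)*Cd*L*sqrt(2g)*H^1.5; d = Q*t/A * 1000.
Step 1 — weir discharge:
  Q = (2/3)*0.619*1.140*sqrt(2*9.81)*0.09656^1.5 = 0.0625244 m^3/s
Step 2 — volume: V = 0.0625244 * 7.790*3600 = 1753.43 m^3
Step 3 — depth: d = V/A * 1000 = 1753.43/5427 * 1000 = 323.1 mm
Therefore the depth of water applied = 323.1 mm.


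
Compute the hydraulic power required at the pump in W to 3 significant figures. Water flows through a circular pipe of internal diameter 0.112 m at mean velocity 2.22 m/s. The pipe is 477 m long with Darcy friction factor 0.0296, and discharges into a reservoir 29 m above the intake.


Approach: apply continuity + Darcy-Weisbach + hydraulic power, Q = A*v; hf = f*(L/D)*(v^2/(2g)); H = static + hf; P = rho*g*Q*H.
Step 1 — flow rate (continuity, Q = A*v):
  A = pi*(0.112/2)^2 = 0.0098520 m^2
  Q = 0.0098520 * 2.22 = 0.021872 m^3/s
Step 2 — friction head loss (Darcy-Weisbach):
  hf = 0.0296 * (477/0.112) * (2.22^2 / (2*9.81))
  hf = 31.666 m
Step 3 — total head: H = 29 + 31.666 = 60.666 m
Step 4 — hydraulic power (P = rho*g*Q*H):
  P = 1000 * 9.81 * 0.021872 * 60.666 = 13000 W
Therefore the hydraulic power required at the pump = 13000 W.


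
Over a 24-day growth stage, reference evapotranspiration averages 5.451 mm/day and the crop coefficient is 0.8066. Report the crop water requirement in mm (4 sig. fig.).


Approach: apply the crop water requirement relation, CWR = ET0 * Kc * days.
CWR = 5.451 * 0.8066 * 24 = 105.5 mm
Therefore the crop water requirement = 105.5 mm.


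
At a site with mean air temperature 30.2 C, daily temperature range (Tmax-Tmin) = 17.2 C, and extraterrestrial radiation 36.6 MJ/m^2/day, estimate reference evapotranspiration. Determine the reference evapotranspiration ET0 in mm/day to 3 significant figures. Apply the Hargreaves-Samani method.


Approach: apply the Hargreaves-Samani method, ET0 = 0.0023*(Tmean+17.8)*sqrt(Tmax-Tmin)*0.408*Ra.
ET0 = 0.0023*(30.2+17.8)*sqrt(17.2)*0.408*36.6 = 6.84 mm/day
Therefore the reference evapotranspiration ET0 = 6.84 mm/day.


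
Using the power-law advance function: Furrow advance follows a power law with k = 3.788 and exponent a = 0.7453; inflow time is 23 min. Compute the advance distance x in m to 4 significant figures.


Approach: apply the power-law advance function, x = k*t^a.
x = 3.788 * 23^0.7453 = 39.20 m
Therefore the advance distance x = 39.20 m.


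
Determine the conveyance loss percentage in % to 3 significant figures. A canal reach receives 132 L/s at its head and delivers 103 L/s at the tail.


Approach: apply the conveyance loss ratio, loss% = ((Q_head - Q_tail)/Q_head)*100.
loss = ((132 - 103)/132)*100 = 22.0 %
Therefore the conveyance loss percentage = 22.0 %.


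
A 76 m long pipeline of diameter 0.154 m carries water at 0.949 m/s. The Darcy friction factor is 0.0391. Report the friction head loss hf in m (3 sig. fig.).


Approach: apply the Darcy-Weisbach equation, hf = f*(L/D)*(v^2/(2g)).
hf = 0.0391 * (76/0.154) * (0.949^2 / (2*9.81))
hf = 0.886 m
Therefore the friction head loss hf = 0.886 m.


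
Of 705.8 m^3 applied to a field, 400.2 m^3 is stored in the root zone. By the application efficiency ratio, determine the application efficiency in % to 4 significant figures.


Approach: apply the application efficiency ratio, Ea = (stored/applied)*100.
Ea = (400.2/705.8)*100 = 56.70 %
Therefore the application efficiency = 56.70 %.


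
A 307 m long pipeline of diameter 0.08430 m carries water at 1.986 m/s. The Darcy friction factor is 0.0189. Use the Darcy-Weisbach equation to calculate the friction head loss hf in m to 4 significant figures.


Approach: apply the Darcy-Weisbach equation, hf = f*(L/D)*(v^2/(2g)).
hf = 0.0189 * (307/0.08430) * (1.986^2 / (2*9.81))
hf = 13.84 m
Therefore the friction head loss hf = 13.84 m.


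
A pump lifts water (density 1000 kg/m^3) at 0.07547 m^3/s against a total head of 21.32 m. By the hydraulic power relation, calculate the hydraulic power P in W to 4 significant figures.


Approach: apply the hydraulic power relation, P = rho*g*Q*H.
P = 1000 * 9.81 * 0.07547 * 21.32 = 15780 W
Therefore the hydraulic power P = 15780 W.


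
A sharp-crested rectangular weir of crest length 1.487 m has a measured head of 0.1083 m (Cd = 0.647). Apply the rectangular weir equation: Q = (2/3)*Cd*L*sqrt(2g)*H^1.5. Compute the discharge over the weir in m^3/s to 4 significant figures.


Q = (2/3)*0.647*1.487*sqrt(2*9.81)*0.1083^1.5 = 0.1013 m^3/s
Therefore the discharge over the weir = 0.1013 m^3/s.


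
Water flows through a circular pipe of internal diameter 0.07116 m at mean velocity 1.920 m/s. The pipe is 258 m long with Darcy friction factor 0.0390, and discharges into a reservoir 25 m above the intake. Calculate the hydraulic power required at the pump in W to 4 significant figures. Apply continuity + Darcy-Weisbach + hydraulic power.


Approach: apply continuity + Darcy-Weisbach + hydraulic power, Q = A*v; hf = f*(L/D)*(v^2/(2g)); H = static + hf; P = rho*g*Q*H.
Step 1 — flow rate (continuity, Q = A*v):
  A = pi*(0.07116/2)^2 = 0.00397706 m^2
  Q = 0.00397706 * 1.920 = 0.00763595 m^3/s
Step 2 — friction head loss (Darcy-Weisbach):
  hf = 0.0390 * (258/0.07116) * (1.920^2 / (2*9.81))
  hf = 26.5676 m
Step 3 — total head: H = 25 + 26.5676 = 51.5676 m
Step 4 — hydraulic power (P = rho*g*Q*H):
  P = 1000 * 9.81 * 0.00763595 * 51.5676 = 3863 W
Therefore the hydraulic power required at the pump = 3863 W.


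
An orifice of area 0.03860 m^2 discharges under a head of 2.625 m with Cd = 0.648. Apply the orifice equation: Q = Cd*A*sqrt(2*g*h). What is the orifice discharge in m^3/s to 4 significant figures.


Q = 0.648 * 0.03860 * sqrt(2*9.81*2.625) = 0.1795 m^3/s
Therefore the orifice discharge = 0.1795 m^3/s.


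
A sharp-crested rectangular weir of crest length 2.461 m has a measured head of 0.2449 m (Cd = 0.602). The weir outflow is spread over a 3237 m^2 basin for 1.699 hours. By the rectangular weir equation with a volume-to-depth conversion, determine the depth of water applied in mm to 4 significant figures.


Approach: apply the rectangular weir equation with a volume-to-depth conversion, Q = (2/3)*Cd*L*sqrt(2g)*H^1.5; d = Q*t/A * 1000.
Step 1 — weir discharge:
  Q = (2/3)*0.602*2.461*sqrt(2*9.81)*0.2449^1.5 = 0.530212 m^3/s
Step 2 — volume: V = 0.530212 * 1.699*3600 = 3242.99 m^3
Step 3 — depth: d = V/A * 1000 = 3242.99/3237 * 1000 = 1002 mm
Therefore the depth of water applied = 1002 mm.


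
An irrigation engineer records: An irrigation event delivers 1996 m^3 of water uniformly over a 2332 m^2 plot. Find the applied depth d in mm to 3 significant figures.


Approach: apply depth from volume over area, d = (V/A)*1000.
d = (1996 / 2332) * 1000 = 856 mm
Therefore the applied depth d = 856 mm.


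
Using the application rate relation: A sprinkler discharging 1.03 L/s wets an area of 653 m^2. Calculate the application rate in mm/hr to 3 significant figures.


Approach: apply the application rate relation, rate = (Q/A)*3600.
rate = (1.03 / 653) * 3600 = 5.68 mm/hr
Therefore the application rate = 5.68 mm/hr.


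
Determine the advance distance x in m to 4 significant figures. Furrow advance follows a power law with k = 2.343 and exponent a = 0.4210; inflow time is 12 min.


Approach: apply the power-law advance function, x = k*t^a.
x = 2.343 * 12^0.4210 = 6.670 m
Therefore the advance distance x = 6.670 m.


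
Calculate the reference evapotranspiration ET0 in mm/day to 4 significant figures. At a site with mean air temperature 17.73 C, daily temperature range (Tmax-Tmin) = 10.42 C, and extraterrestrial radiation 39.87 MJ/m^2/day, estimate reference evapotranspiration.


Approach: apply the Hargreaves-Samani method, ET0 = 0.0023*(Tmean+17.8)*sqrt(Tmax-Tmin)*0.408*Ra.
ET0 = 0.0023*(17.73+17.8)*sqrt(10.42)*0.408*39.87 = 4.291 mm/day
Therefore the reference evapotranspiration ET0 = 4.291 mm/day.


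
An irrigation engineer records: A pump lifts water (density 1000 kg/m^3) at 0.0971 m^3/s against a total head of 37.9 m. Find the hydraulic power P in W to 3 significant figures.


Approach: apply the hydraulic power relation, P = rho*g*Q*H.
P = 1000 * 9.81 * 0.0971 * 37.9 = 36100 W
Therefore the hydraulic power P = 36100 W.


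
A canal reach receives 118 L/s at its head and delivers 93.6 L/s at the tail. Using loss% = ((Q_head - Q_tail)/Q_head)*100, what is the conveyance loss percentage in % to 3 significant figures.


loss = ((118 - 93.6)/118)*100 = 20.7 %
Therefore the conveyance loss percentage = 20.7 %.


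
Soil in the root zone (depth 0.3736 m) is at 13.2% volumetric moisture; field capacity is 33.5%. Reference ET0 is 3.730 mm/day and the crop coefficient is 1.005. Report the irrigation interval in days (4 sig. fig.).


Approach: apply soil-water budget scheduling, SMD = (FC-theta)/100*depth*1000; ETc = ET0*Kc; interval = SMD/ETc.
Step 1 — soil moisture deficit:
  SMD = (33.5 - 13.2)/100 * 0.3736 * 1000 = 75.8408 mm
Step 2 — daily crop ET (ETc = ET0*Kc):
  ETc = 3.730 * 1.005 = 3.74865 mm/day
Step 3 — irrigation interval (SMD/ETc):
  interval = 75.8408 / 3.74865 = 20.23 days
Therefore the irrigation interval = 20.23 days.


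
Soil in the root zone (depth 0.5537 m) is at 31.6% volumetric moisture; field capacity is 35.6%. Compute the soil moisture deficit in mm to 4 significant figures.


Approach: apply the soil moisture deficit relation, SMD = (FC - theta)/100 * depth * 1000.
SMD = (35.6 - 31.6)/100 * 0.5537 * 1000 = 22.15 mm
Therefore the soil moisture deficit = 22.15 mm.


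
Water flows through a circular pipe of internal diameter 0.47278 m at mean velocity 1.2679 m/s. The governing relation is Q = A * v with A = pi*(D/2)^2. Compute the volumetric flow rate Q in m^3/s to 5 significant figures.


A = pi*(0.47278/2)^2 = 0.1755529 m^2
Q = 0.1755529 * 1.2679 = 0.22258 m^3/s
Therefore the volumetric flow rate Q = 0.22258 m^3/s.


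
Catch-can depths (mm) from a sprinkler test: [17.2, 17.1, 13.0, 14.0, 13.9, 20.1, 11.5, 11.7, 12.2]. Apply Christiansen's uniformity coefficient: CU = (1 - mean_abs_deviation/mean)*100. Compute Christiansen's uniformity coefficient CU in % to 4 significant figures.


mean = 14.5222 mm
mean |d_i - mean| = 2.40741 mm
CU = (1 - 2.40741/14.5222)*100 = 83.42 %
Therefore Christiansen's uniformity coefficient CU = 83.42 %.


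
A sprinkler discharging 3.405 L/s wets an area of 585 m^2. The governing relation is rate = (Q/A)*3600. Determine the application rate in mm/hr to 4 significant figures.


rate = (3.405 / 585) * 3600 = 20.95 mm/hr
Therefore the application rate = 20.95 mm/hr.


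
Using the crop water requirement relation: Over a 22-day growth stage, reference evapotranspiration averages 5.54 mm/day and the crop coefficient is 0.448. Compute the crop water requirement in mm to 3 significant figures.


Approach: apply the crop water requirement relation, CWR = ET0 * Kc * days.
CWR = 5.54 * 0.448 * 22 = 54.6 mm
Therefore the crop water requirement = 54.6 mm.


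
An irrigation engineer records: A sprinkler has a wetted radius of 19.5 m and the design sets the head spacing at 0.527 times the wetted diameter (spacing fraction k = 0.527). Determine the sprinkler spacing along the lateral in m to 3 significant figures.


Approach: apply the sprinkler spacing rule (spacing as a fraction of wetted diameter), S = k*(2*R).
S = 0.527 * (2 * 19.5) = 20.6 m
Therefore the sprinkler spacing along the lateral = 20.6 m.


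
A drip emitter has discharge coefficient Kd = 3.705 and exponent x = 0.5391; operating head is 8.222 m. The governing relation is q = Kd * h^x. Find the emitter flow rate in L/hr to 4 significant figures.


q = 3.705 * 8.222^0.5391 = 11.54 L/hr
Therefore the emitter flow rate = 11.54 L/hr.


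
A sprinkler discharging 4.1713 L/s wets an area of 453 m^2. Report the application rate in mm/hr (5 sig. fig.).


Approach: apply the application rate relation, rate = (Q/A)*3600.
rate = (4.1713 / 453) * 3600 = 33.149 mm/hr
Therefore the application rate = 33.149 mm/hr.


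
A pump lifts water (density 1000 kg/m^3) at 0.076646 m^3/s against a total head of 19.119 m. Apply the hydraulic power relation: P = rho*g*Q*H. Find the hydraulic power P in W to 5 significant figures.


P = 1000 * 9.81 * 0.076646 * 19.119 = 14376 W
Therefore the hydraulic power P = 14376 W.


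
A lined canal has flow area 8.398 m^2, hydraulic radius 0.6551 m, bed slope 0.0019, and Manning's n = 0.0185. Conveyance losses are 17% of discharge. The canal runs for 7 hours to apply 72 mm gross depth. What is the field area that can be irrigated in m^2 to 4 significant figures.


Approach: apply Manning's equation with a conveyance and depth budget, Q = (1/n)*A*R^(2/3)*S^(1/2); Q_field = Q*(1-loss); Area = Q_field*t/(d/1000).
Step 1 — canal discharge (Manning's equation):
  Q = (1/0.0185) * 8.398 * 0.6551^(2/3) * 0.0019^(1/2) = 14.9252 m^3/s
Step 2 — delivered flow: Q_field = 14.9252*(1 - 17/100) = 12.3879 m^3/s
Step 3 — volume delivered: V = 12.3879 * 7*3600 = 312175 m^3
Step 4 — area served: A = V / (depth/1000) = 312175 / 0.072 = 4336000 m^2
Therefore the field area that can be irrigated = 4336000 m^2.


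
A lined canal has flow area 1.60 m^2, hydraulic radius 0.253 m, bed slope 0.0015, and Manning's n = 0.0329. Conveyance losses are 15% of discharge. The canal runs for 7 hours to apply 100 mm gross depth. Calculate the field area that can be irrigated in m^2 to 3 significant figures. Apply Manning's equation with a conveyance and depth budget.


Approach: apply Manning's equation with a conveyance and depth budget, Q = (1/n)*A*R^(2/3)*S^(1/2); Q_field = Q*(1-loss); Area = Q_field*t/(d/1000).
Step 1 — canal discharge (Manning's equation):
  Q = (1/0.0329) * 1.60 * 0.253^(2/3) * 0.0015^(1/2) = 0.75344 m^3/s
Step 2 — delivered flow: Q_field = 0.75344*(1 - 15/100) = 0.64043 m^3/s
Step 3 — volume delivered: V = 0.64043 * 7*3600 = 16139 m^3
Step 4 — area served: A = V / (depth/1000) = 16139 / 0.1 = 161000 m^2
Therefore the field area that can be irrigated = 161000 m^2.


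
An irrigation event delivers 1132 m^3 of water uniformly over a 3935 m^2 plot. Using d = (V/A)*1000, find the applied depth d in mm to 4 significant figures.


d = (1132 / 3935) * 1000 = 287.7 mm
Therefore the applied depth d = 287.7 mm.


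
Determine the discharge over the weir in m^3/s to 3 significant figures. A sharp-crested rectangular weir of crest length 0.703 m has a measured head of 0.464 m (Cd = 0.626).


Approach: apply the rectangular weir equation, Q = (2/3)*Cd*L*sqrt(2g)*H^1.5.
Q = (2/3)*0.626*0.703*sqrt(2*9.81)*0.464^1.5 = 0.411 m^3/s
Therefore the discharge over the weir = 0.411 m^3/s.


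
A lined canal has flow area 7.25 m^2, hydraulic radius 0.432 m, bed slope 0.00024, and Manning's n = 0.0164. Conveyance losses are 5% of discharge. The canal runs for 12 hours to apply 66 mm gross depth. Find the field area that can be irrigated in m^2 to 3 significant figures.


Approach: apply Manning's equation with a conveyance and depth budget, Q = (1/n)*A*R^(2/3)*S^(1/2); Q_field = Q*(1-loss); Area = Q_field*t/(d/1000).
Step 1 — canal discharge (Manning's equation):
  Q = (1/0.0164) * 7.25 * 0.432^(2/3) * 0.00024^(1/2) = 3.9137 m^3/s
Step 2 — delivered flow: Q_field = 3.9137*(1 - 5/100) = 3.7180 m^3/s
Step 3 — volume delivered: V = 3.7180 * 12*3600 = 160620 m^3
Step 4 — area served: A = V / (depth/1000) = 160620 / 0.066 = 2430000 m^2
Therefore the field area that can be irrigated = 2430000 m^2.


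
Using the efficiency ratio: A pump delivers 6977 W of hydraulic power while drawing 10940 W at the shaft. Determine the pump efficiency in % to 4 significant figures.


Approach: apply the efficiency ratio, eta = (P_out/P_in)*100.
eta = (6977 / 10940) * 100 = 63.78 %
Therefore the pump efficiency = 63.78 %.


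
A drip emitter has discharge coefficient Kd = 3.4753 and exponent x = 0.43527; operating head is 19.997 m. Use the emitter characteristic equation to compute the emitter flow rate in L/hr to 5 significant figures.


Approach: apply the emitter characteristic equation, q = Kd * h^x.
q = 3.4753 * 19.997^0.43527 = 12.802 L/hr
Therefore the emitter flow rate = 12.802 L/hr.


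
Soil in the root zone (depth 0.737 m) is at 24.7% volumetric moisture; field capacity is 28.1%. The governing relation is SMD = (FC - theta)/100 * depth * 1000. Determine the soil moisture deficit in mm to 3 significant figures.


SMD = (28.1 - 24.7)/100 * 0.737 * 1000 = 25.1 mm
Therefore the soil moisture deficit = 25.1 mm.


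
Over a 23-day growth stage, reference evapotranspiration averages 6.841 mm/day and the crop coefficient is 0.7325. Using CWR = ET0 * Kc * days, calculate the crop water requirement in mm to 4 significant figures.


CWR = 6.841 * 0.7325 * 23 = 115.3 mm
Therefore the crop water requirement = 115.3 mm.


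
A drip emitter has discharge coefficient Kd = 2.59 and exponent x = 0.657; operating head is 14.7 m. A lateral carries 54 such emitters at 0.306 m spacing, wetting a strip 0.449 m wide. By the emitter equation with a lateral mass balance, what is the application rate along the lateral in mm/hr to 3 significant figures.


Approach: apply the emitter equation with a lateral mass balance, q = Kd*h^x; Q = n*q; rate = Q/(n*spacing*width).
Step 1 — single emitter flow (q = Kd*h^x):
  q = 2.59 * 14.7^0.657 = 15.144 L/hr
Step 2 — total lateral flow: Q = 54 * 15.144 = 817.75 L/hr
Step 3 — wetted area: A = 54 * 0.306 * 0.449 = 7.4193 m^2
Step 4 — application rate: Q/A = 817.75/7.4193 = 110 mm/hr
Therefore the application rate along the lateral = 110 mm/hr.


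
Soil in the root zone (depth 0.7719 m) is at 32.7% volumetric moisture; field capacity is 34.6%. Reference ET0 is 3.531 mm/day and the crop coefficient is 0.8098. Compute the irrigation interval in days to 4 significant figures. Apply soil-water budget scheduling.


Approach: apply soil-water budget scheduling, SMD = (FC-theta)/100*depth*1000; ETc = ET0*Kc; interval = SMD/ETc.
Step 1 — soil moisture deficit:
  SMD = (34.6 - 32.7)/100 * 0.7719 * 1000 = 14.6661 mm
Step 2 — daily crop ET (ETc = ET0*Kc):
  ETc = 3.531 * 0.8098 = 2.85940 mm/day
Step 3 — irrigation interval (SMD/ETc):
  interval = 14.6661 / 2.85940 = 5.129 days
Therefore the irrigation interval = 5.129 days.


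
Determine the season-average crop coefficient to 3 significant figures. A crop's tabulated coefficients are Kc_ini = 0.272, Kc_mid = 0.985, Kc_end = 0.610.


Approach: apply a simple seasonal average, Kc_avg = (Kc_ini + Kc_mid + Kc_end)/3.
Kc_avg = (0.272 + 0.985 + 0.610)/3 = 0.622
Therefore the season-average crop coefficient = 0.622.


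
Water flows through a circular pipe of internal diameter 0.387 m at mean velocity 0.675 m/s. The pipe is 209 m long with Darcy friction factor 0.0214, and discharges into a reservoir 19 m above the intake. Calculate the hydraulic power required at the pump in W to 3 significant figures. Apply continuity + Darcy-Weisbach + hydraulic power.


Approach: apply continuity + Darcy-Weisbach + hydraulic power, Q = A*v; hf = f*(L/D)*(v^2/(2g)); H = static + hf; P = rho*g*Q*H.
Step 1 — flow rate (continuity, Q = A*v):
  A = pi*(0.387/2)^2 = 0.11763 m^2
  Q = 0.11763 * 0.675 = 0.079399 m^3/s
Step 2 — friction head loss (Darcy-Weisbach):
  hf = 0.0214 * (209/0.387) * (0.675^2 / (2*9.81))
  hf = 0.26838 m
Step 3 — total head: H = 19 + 0.26838 = 19.268 m
Step 4 — hydraulic power (P = rho*g*Q*H):
  P = 1000 * 9.81 * 0.079399 * 19.268 = 15000 W
Therefore the hydraulic power required at the pump = 15000 W.


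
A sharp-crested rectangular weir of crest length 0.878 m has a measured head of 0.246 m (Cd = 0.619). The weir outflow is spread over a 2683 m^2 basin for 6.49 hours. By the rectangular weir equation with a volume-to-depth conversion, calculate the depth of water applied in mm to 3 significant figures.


Approach: apply the rectangular weir equation with a volume-to-depth conversion, Q = (2/3)*Cd*L*sqrt(2g)*H^1.5; d = Q*t/A * 1000.
Step 1 — weir discharge:
  Q = (2/3)*0.619*0.878*sqrt(2*9.81)*0.246^1.5 = 0.19582 m^3/s
Step 2 — volume: V = 0.19582 * 6.49*3600 = 4575.0 m^3
Step 3 — depth: d = V/A * 1000 = 4575.0/2683 * 1000 = 1710 mm
Therefore the depth of water applied = 1710 mm.


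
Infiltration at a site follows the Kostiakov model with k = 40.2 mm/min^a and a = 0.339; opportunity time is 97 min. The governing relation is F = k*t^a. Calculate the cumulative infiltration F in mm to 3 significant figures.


F = 40.2 * 97^0.339 = 190 mm
Therefore the cumulative infiltration F = 190 mm.


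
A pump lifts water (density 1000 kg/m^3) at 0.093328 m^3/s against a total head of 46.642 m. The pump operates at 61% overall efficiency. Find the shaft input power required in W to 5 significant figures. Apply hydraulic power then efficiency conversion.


Approach: apply hydraulic power then efficiency conversion, P = rho*g*Q*H; P_in = P/eta.
Step 1 — hydraulic power (P = rho*g*Q*H):
  P = 1000 * 9.81 * 0.093328 * 46.642 = 42702.97 W
Step 2 — input power: P_in = P/eta = 42702.97 / 0.61 = 70005 W
Therefore the shaft input power required = 70005 W.


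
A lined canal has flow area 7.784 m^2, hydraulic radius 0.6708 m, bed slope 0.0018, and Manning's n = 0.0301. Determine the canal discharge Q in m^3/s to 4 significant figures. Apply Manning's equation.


Approach: apply Manning's equation, Q = (1/n)*A*R^(2/3)*S^(1/2).
Q = (1/0.0301) * 7.784 * 0.6708^(2/3) * 0.0018^(1/2) = 8.408 m^3/s
Therefore the canal discharge Q = 8.408 m^3/s.


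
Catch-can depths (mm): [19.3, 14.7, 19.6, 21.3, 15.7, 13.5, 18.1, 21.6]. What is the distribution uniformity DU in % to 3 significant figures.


Approach: apply the low-quarter distribution uniformity, DU = (mean of lowest quarter of readings / overall mean)*100.
sorted lowest 2 of 8: [13.5, 14.7] -> mean = 14.100 mm
overall mean = 17.975 mm
DU = (14.100/17.975)*100 = 78.4 %
Therefore the distribution uniformity DU = 78.4 %.


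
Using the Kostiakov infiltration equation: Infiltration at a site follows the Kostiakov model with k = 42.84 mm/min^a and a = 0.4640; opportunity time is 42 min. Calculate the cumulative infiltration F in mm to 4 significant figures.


Approach: apply the Kostiakov infiltration equation, F = k*t^a.
F = 42.84 * 42^0.4640 = 242.7 mm
Therefore the cumulative infiltration F = 242.7 mm.


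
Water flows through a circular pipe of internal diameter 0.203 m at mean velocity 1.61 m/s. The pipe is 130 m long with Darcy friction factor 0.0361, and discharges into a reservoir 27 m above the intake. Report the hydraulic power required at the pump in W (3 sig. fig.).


Approach: apply continuity + Darcy-Weisbach + hydraulic power, Q = A*v; hf = f*(L/D)*(v^2/(2g)); H = static + hf; P = rho*g*Q*H.
Step 1 — flow rate (continuity, Q = A*v):
  A = pi*(0.203/2)^2 = 0.032365 m^2
  Q = 0.032365 * 1.61 = 0.052108 m^3/s
Step 2 — friction head loss (Darcy-Weisbach):
  hf = 0.0361 * (130/0.203) * (1.61^2 / (2*9.81))
  hf = 3.0543 m
Step 3 — total head: H = 27 + 3.0543 = 30.054 m
Step 4 — hydraulic power (P = rho*g*Q*H):
  P = 1000 * 9.81 * 0.052108 * 30.054 = 15400 W
Therefore the hydraulic power required at the pump = 15400 W.
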